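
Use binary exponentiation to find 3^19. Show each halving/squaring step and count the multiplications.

Computing 3^19 by squaring (build up from 3^1; each line after the first costs one multiplication):

3^1 = 3
3^2 = (3^1)^2 = 3^2 = 9
3^4 = (3^2)^2 = 9^2 = 81
3^8 = (3^4)^2 = 81^2 = 6561
3^9 = 3 * 3^8 = 3 * 6561 = 19683
3^18 = (3^9)^2 = 19683^2 = 387420489
3^19 = 3 * 3^18 = 3 * 387420489 = 1162261467

Result: 1162261467
Multiplications needed: 6 (6 lines after 3^1)

3^19 = 1162261467. Using exponentiation by squaring, this requires 6 multiplications. The key idea: if the exponent is even, square the half-power; if odd, multiply by the base once.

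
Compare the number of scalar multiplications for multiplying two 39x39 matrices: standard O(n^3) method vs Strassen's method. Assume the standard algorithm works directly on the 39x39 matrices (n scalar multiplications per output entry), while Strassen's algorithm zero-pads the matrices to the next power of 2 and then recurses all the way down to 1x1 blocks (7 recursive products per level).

Matrix multiplication for 39x39 matrices:

Strassen's algorithm requires power-of-2 dimensions. Pad 39x39 to 64x64 (next power of 2).

Standard algorithm: 39^3 = 59319 multiplications
Strassen's algorithm: 7^(log2(64)) = 7^6 = 117649 multiplications
Difference: 59319 - 117649 = -58330 (Strassen uses MORE here due to padding overhead — for small or just-over-power-of-2 n, padding can outweigh the per-level savings)

Standard: 59319 multiplications (39^3). Strassen: 117649 multiplications (7^6, after padding to 64x64). Strassen reduces 8 recursive multiplications to 7 at each level.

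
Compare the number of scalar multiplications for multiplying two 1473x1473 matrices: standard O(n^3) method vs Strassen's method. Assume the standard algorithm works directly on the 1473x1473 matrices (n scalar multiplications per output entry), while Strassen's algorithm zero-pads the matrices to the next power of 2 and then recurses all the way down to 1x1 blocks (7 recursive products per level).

Matrix multiplication for 1473x1473 matrices:

Strassen's algorithm requires power-of-2 dimensions. Pad 1473x1473 to 2048x2048 (next power of 2).

Standard algorithm: 1473^3 = 3196010817 multiplications
Strassen's algorithm: 7^(log2(2048)) = 7^11 = 1977326743 multiplications
Savings: 3196010817 - 1977326743 = 1218684074 multiplications

Standard: 3196010817 multiplications (1473^3). Strassen: 1977326743 multiplications (7^11, after padding to 2048x2048). Strassen reduces 8 recursive multiplications to 7 at each level.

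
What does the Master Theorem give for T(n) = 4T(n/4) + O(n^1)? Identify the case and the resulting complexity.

Master Theorem for T(n) = 4T(n/4) + O(n^1):

a = 4, b = 4, c = 1
log_b(a) = log_4(4) = 1.0000

Case 2: c = 1 = log_4(4) = 1.0000
T(n) = O(n^1 log n) = O(n log n)

For T(n) = 4T(n/4) + O(n^1): log_4(4) = 1.0000. This is Case 2 of the Master Theorem (c = log_b(a), equal work at all levels), giving O(n log n).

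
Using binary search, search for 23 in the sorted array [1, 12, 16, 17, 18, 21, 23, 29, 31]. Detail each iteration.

Binary search for 23 in [1, 12, 16, 17, 18, 21, 23, 29, 31]:

lo=0, hi=8, mid=4, arr[mid]=18 -> 18 < 23, search right half
lo=5, hi=8, mid=6, arr[mid]=23 -> Found target at index 6!

Binary search finds 23 at index 6 after 2 comparisons. The search repeatedly halves the search space by comparing with the middle element.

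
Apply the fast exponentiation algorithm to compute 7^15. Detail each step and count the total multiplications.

Computing 7^15 by squaring (build up from 7^1; each line after the first costs one multiplication):

7^1 = 7
7^2 = (7^1)^2 = 7^2 = 49
7^3 = 7 * 7^2 = 7 * 49 = 343
7^6 = (7^3)^2 = 343^2 = 117649
7^7 = 7 * 7^6 = 7 * 117649 = 823543
7^14 = (7^7)^2 = 823543^2 = 678223072849
7^15 = 7 * 7^14 = 7 * 678223072849 = 4747561509943

Result: 4747561509943
Multiplications needed: 6 (6 lines after 7^1)

7^15 = 4747561509943. Using exponentiation by squaring, this requires 6 multiplications. The key idea: if the exponent is even, square the half-power; if odd, multiply by the base once.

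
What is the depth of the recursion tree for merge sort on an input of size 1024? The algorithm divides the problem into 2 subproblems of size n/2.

For divide and conquer with division factor 2:

Problem sizes at each level:
Level 0: 1024
Level 1: 512
Level 2: 256
Level 3: 128
Level 4: 64
Level 5: 32
Level 6: 16
Level 7: 8
Level 8: 4
Level 9: 2
Level 10: 1

The root is level 0 and the size-1 base case is level 10 (the tree spans levels 0 through 10, i.e. 11 levels counting the root), so the depth is the number of divisions: log_2(1024) = 10

The recursion tree depth is log_2(1024) = 10. At each level, the problem size is divided by 2, so it takes 10 divisions to reduce to a base case of size 1. The algorithm makes 2 recursive calls at each level.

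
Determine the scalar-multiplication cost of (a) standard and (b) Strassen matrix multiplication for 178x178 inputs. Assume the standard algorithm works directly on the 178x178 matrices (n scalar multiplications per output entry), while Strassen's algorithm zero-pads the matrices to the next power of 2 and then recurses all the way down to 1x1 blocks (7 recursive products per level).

Matrix multiplication for 178x178 matrices:

Strassen's algorithm requires power-of-2 dimensions. Pad 178x178 to 256x256 (next power of 2).

Standard algorithm: 178^3 = 5639752 multiplications
Strassen's algorithm: 7^(log2(256)) = 7^8 = 5764801 multiplications
Difference: 5639752 - 5764801 = -125049 (Strassen uses MORE here due to padding overhead — for small or just-over-power-of-2 n, padding can outweigh the per-level savings)

Standard: 5639752 multiplications (178^3). Strassen: 5764801 multiplications (7^8, after padding to 256x256). Strassen reduces 8 recursive multiplications to 7 at each level.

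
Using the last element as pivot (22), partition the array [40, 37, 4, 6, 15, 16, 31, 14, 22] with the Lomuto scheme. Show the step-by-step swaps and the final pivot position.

Lomuto partition with pivot = 22:

Initial array: [40, 37, 4, 6, 15, 16, 31, 14, 22]

arr[0]=40 > 22: no swap
arr[1]=37 > 22: no swap
arr[2]=4 <= 22: swap with position 0, array becomes [4, 37, 40, 6, 15, 16, 31, 14, 22]
arr[3]=6 <= 22: swap with position 1, array becomes [4, 6, 40, 37, 15, 16, 31, 14, 22]
arr[4]=15 <= 22: swap with position 2, array becomes [4, 6, 15, 37, 40, 16, 31, 14, 22]
arr[5]=16 <= 22: swap with position 3, array becomes [4, 6, 15, 16, 40, 37, 31, 14, 22]
arr[6]=31 > 22: no swap
arr[7]=14 <= 22: swap with position 4, array becomes [4, 6, 15, 16, 14, 37, 31, 40, 22]

Place pivot at position 5: [4, 6, 15, 16, 14, 22, 31, 40, 37]
Pivot position: 5

After partitioning with pivot 22, the array becomes [4, 6, 15, 16, 14, 22, 31, 40, 37]. The pivot is placed at index 5. All elements to the left of the pivot are <= 22, and all elements to the right are > 22.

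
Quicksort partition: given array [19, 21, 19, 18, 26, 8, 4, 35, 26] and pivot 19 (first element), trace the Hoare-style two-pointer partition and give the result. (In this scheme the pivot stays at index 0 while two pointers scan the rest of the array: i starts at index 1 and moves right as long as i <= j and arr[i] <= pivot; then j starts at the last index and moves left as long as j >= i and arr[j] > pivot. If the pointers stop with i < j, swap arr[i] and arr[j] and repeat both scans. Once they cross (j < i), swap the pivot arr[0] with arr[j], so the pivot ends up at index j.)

Hoare-style two-pointer partition with pivot = 19:

Initial array: [19, 21, 19, 18, 26, 8, 4, 35, 26]

Pointers start at i = 1, j = 8.
i stops at index 1 (arr[1]=21 > 19), j stops at index 6 (arr[6]=4 <= 19): swap arr[1] and arr[6], array becomes [19, 4, 19, 18, 26, 8, 21, 35, 26]
i stops at index 4 (arr[4]=26 > 19), j stops at index 5 (arr[5]=8 <= 19): swap arr[4] and arr[5], array becomes [19, 4, 19, 18, 8, 26, 21, 35, 26]
i ends at 5, j ends at 4: the pointers have crossed (j < i), so scanning stops.

Swap pivot arr[0] with arr[4] to place pivot at position 4: [8, 4, 19, 18, 19, 26, 21, 35, 26]
Pivot position: 4

After partitioning with pivot 19, the array becomes [8, 4, 19, 18, 19, 26, 21, 35, 26]. The pivot is placed at index 4. All elements to the left of the pivot are <= 19, and all elements to the right are > 19.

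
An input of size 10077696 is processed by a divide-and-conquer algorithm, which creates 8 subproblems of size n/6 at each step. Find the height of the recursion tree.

For divide and conquer with division factor 6:

Problem sizes at each level:
Level 0: 10077696
Level 1: 1679616
Level 2: 279936
Level 3: 46656
Level 4: 7776
Level 5: 1296
Level 6: 216
Level 7: 36
Level 8: 6
Level 9: 1

The root is level 0 and the size-1 base case is level 9 (the tree spans levels 0 through 9, i.e. 10 levels counting the root), so the depth is the number of divisions: log_6(10077696) = 9

The recursion tree depth is log_6(10077696) = 9. At each level, the problem size is divided by 6, so it takes 9 divisions to reduce to a base case of size 1. The algorithm makes 8 recursive calls at each level.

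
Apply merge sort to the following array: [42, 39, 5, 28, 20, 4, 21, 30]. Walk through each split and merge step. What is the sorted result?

Merge sort trace:

Split: [42, 39, 5, 28, 20, 4, 21, 30] -> [42, 39, 5, 28] and [20, 4, 21, 30]
  Split: [42, 39, 5, 28] -> [42, 39] and [5, 28]
    Split: [42, 39] -> [42] and [39]
    Merge: [42] + [39] -> [39, 42]
    Split: [5, 28] -> [5] and [28]
    Merge: [5] + [28] -> [5, 28]
  Merge: [39, 42] + [5, 28] -> [5, 28, 39, 42]
  Split: [20, 4, 21, 30] -> [20, 4] and [21, 30]
    Split: [20, 4] -> [20] and [4]
    Merge: [20] + [4] -> [4, 20]
    Split: [21, 30] -> [21] and [30]
    Merge: [21] + [30] -> [21, 30]
  Merge: [4, 20] + [21, 30] -> [4, 20, 21, 30]
Merge: [5, 28, 39, 42] + [4, 20, 21, 30] -> [4, 5, 20, 21, 28, 30, 39, 42]

Final sorted array: [4, 5, 20, 21, 28, 30, 39, 42]

The merge sort proceeds by recursively splitting the array and merging sorted halves.
After all merges, the sorted array is [4, 5, 20, 21, 28, 30, 39, 42].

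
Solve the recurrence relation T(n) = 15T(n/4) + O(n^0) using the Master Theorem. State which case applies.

Master Theorem for T(n) = 15T(n/4) + O(n^0):

a = 15, b = 4, c = 0
log_b(a) = log_4(15) = 1.9534

Case 1: c = 0 < log_4(15) = 1.9534
T(n) = O(n^(log_4 15))

For T(n) = 15T(n/4) + O(n^0): log_4(15) = 1.9534. This is Case 1 of the Master Theorem (c < log_b(a), work dominated by leaves), giving O(n^(log_4 15)).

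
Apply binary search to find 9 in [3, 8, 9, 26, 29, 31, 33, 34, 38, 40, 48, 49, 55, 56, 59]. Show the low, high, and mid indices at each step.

Binary search for 9 in [3, 8, 9, 26, 29, 31, 33, 34, 38, 40, 48, 49, 55, 56, 59]:

lo=0, hi=14, mid=7, arr[mid]=34 -> 34 > 9, search left half
lo=0, hi=6, mid=3, arr[mid]=26 -> 26 > 9, search left half
lo=0, hi=2, mid=1, arr[mid]=8 -> 8 < 9, search right half
lo=2, hi=2, mid=2, arr[mid]=9 -> Found target at index 2!

Binary search finds 9 at index 2 after 4 comparisons. The search repeatedly halves the search space by comparing with the middle element.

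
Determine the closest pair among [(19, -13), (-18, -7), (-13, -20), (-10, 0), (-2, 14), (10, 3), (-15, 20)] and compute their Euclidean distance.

Computing all pairwise distances among 7 points:

d((19, -13), (-18, -7)) = 37.4833
d((19, -13), (-13, -20)) = 32.7567
d((19, -13), (-10, 0)) = 31.7805
d((19, -13), (-2, 14)) = 34.2053
d((19, -13), (10, 3)) = 18.3576
d((19, -13), (-15, 20)) = 47.3814
d((-18, -7), (-13, -20)) = 13.9284
d((-18, -7), (-10, 0)) = 10.6301 <-- minimum
d((-18, -7), (-2, 14)) = 26.4008
d((-18, -7), (10, 3)) = 29.7321
d((-18, -7), (-15, 20)) = 27.1662
d((-13, -20), (-10, 0)) = 20.2237
d((-13, -20), (-2, 14)) = 35.7351
d((-13, -20), (10, 3)) = 32.5269
d((-13, -20), (-15, 20)) = 40.05
d((-10, 0), (-2, 14)) = 16.1245
d((-10, 0), (10, 3)) = 20.2237
d((-10, 0), (-15, 20)) = 20.6155
d((-2, 14), (10, 3)) = 16.2788
d((-2, 14), (-15, 20)) = 14.3178
d((10, 3), (-15, 20)) = 30.2324

Closest pair: (-18, -7) and (-10, 0) with distance 10.6301

The closest pair is (-18, -7) and (-10, 0) with Euclidean distance 10.6301. For 7 points, brute-force pairwise comparison is shown above. For large n, the divide-and-conquer algorithm (sort by x, recurse on halves, check the dividing strip) achieves O(n log n).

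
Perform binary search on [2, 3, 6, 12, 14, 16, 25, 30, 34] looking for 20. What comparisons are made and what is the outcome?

Binary search for 20 in [2, 3, 6, 12, 14, 16, 25, 30, 34]:

lo=0, hi=8, mid=4, arr[mid]=14 -> 14 < 20, search right half
lo=5, hi=8, mid=6, arr[mid]=25 -> 25 > 20, search left half
lo=5, hi=5, mid=5, arr[mid]=16 -> 16 < 20, search right half
lo=6 > hi=5, target 20 not found

Binary search determines that 20 is not in the array after 3 comparisons. The search space was exhausted without finding the target.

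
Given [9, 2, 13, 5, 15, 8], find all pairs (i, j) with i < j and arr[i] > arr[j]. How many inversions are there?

Finding inversions in [9, 2, 13, 5, 15, 8]:

(0, 1): arr[0]=9 > arr[1]=2
(0, 3): arr[0]=9 > arr[3]=5
(0, 5): arr[0]=9 > arr[5]=8
(2, 3): arr[2]=13 > arr[3]=5
(2, 5): arr[2]=13 > arr[5]=8
(4, 5): arr[4]=15 > arr[5]=8

Total inversions: 6

The array has 6 inversion(s): (0,1), (0,3), (0,5), (2,3), (2,5), (4,5). Each pair (i,j) satisfies i < j and arr[i] > arr[j].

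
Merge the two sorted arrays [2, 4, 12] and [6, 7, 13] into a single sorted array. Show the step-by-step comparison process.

Merging process:

Compare 2 vs 6: take 2 from left. Merged: [2]
Compare 4 vs 6: take 4 from left. Merged: [2, 4]
Compare 12 vs 6: take 6 from right. Merged: [2, 4, 6]
Compare 12 vs 7: take 7 from right. Merged: [2, 4, 6, 7]
Compare 12 vs 13: take 12 from left. Merged: [2, 4, 6, 7, 12]
Append remaining from right: [13]. Merged: [2, 4, 6, 7, 12, 13]

Final merged array: [2, 4, 6, 7, 12, 13]
Total comparisons: 5

The merged array is [2, 4, 6, 7, 12, 13], requiring 5 comparisons. The merge step runs in O(n) time where n is the total number of elements.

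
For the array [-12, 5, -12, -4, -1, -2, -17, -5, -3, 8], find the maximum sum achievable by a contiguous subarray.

Using Kadane's algorithm on [-12, 5, -12, -4, -1, -2, -17, -5, -3, 8]:

Scanning through the array:
Position 1 (value 5): max_ending_here = 5, max_so_far = 5
Position 2 (value -12): max_ending_here = -7, max_so_far = 5
Position 3 (value -4): max_ending_here = -4, max_so_far = 5
Position 4 (value -1): max_ending_here = -1, max_so_far = 5
Position 5 (value -2): max_ending_here = -2, max_so_far = 5
Position 6 (value -17): max_ending_here = -17, max_so_far = 5
Position 7 (value -5): max_ending_here = -5, max_so_far = 5
Position 8 (value -3): max_ending_here = -3, max_so_far = 5
Position 9 (value 8): max_ending_here = 8, max_so_far = 8

Maximum subarray: [8]
Maximum sum: 8

The maximum subarray is [8] with sum 8. This subarray runs from index 9 to index 9.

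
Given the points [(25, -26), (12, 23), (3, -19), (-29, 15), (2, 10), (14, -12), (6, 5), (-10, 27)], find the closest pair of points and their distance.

Computing all pairwise distances among 8 points:

d((25, -26), (12, 23)) = 50.6952
d((25, -26), (3, -19)) = 23.0868
d((25, -26), (-29, 15)) = 67.8012
d((25, -26), (2, 10)) = 42.72
d((25, -26), (14, -12)) = 17.8045
d((25, -26), (6, 5)) = 36.3593
d((25, -26), (-10, 27)) = 63.5138
d((12, 23), (3, -19)) = 42.9535
d((12, 23), (-29, 15)) = 41.7732
d((12, 23), (2, 10)) = 16.4012
d((12, 23), (14, -12)) = 35.0571
d((12, 23), (6, 5)) = 18.9737
d((12, 23), (-10, 27)) = 22.3607
d((3, -19), (-29, 15)) = 46.6905
d((3, -19), (2, 10)) = 29.0172
d((3, -19), (14, -12)) = 13.0384
d((3, -19), (6, 5)) = 24.1868
d((3, -19), (-10, 27)) = 47.8017
d((-29, 15), (2, 10)) = 31.4006
d((-29, 15), (14, -12)) = 50.774
d((-29, 15), (6, 5)) = 36.4005
d((-29, 15), (-10, 27)) = 22.4722
d((2, 10), (14, -12)) = 25.0599
d((2, 10), (6, 5)) = 6.4031 <-- minimum
d((2, 10), (-10, 27)) = 20.8087
d((14, -12), (6, 5)) = 18.7883
d((14, -12), (-10, 27)) = 45.793
d((6, 5), (-10, 27)) = 27.2029

Closest pair: (2, 10) and (6, 5) with distance 6.4031

The closest pair is (2, 10) and (6, 5) with Euclidean distance 6.4031. For 8 points, brute-force pairwise comparison is shown above. For large n, the divide-and-conquer algorithm (sort by x, recurse on halves, check the dividing strip) achieves O(n log n).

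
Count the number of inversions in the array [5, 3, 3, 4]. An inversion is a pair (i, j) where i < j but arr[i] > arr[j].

Finding inversions in [5, 3, 3, 4]:

(0, 1): arr[0]=5 > arr[1]=3
(0, 2): arr[0]=5 > arr[2]=3
(0, 3): arr[0]=5 > arr[3]=4

Total inversions: 3

The array has 3 inversion(s): (0,1), (0,2), (0,3). Each pair (i,j) satisfies i < j and arr[i] > arr[j].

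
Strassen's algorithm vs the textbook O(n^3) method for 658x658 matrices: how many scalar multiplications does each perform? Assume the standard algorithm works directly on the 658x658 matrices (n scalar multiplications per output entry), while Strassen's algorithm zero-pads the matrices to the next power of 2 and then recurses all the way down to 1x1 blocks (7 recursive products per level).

Matrix multiplication for 658x658 matrices:

Strassen's algorithm requires power-of-2 dimensions. Pad 658x658 to 1024x1024 (next power of 2).

Standard algorithm: 658^3 = 284890312 multiplications
Strassen's algorithm: 7^(log2(1024)) = 7^10 = 282475249 multiplications
Savings: 284890312 - 282475249 = 2415063 multiplications

Standard: 284890312 multiplications (658^3). Strassen: 282475249 multiplications (7^10, after padding to 1024x1024). Strassen reduces 8 recursive multiplications to 7 at each level.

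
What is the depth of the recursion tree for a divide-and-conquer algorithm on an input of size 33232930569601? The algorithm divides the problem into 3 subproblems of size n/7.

For divide and conquer with division factor 7:

Problem sizes at each level:
Level 0: 33232930569601
Level 1: 4747561509943
Level 2: 678223072849
Level 3: 96889010407
Level 4: 13841287201
Level 5: 1977326743
Level 6: 282475249
Level 7: 40353607
Level 8: 5764801
Level 9: 823543
Level 10: 117649
Level 11: 16807
Level 12: 2401
Level 13: 343
Level 14: 49
Level 15: 7
Level 16: 1

The root is level 0 and the size-1 base case is level 16 (the tree spans levels 0 through 16, i.e. 17 levels counting the root), so the depth is the number of divisions: log_7(33232930569601) = 16

The recursion tree depth is log_7(33232930569601) = 16. At each level, the problem size is divided by 7, so it takes 16 divisions to reduce to a base case of size 1. The algorithm makes 3 recursive calls at each level.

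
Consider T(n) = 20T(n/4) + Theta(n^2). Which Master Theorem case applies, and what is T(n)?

Master Theorem for T(n) = 20T(n/4) + O(n^2):

a = 20, b = 4, c = 2
log_b(a) = log_4(20) = 2.1610

Case 1: c = 2 < log_4(20) = 2.1610
T(n) = O(n^(log_4 20))

For T(n) = 20T(n/4) + O(n^2): log_4(20) = 2.1610. This is Case 1 of the Master Theorem (c < log_b(a), work dominated by leaves), giving O(n^(log_4 20)).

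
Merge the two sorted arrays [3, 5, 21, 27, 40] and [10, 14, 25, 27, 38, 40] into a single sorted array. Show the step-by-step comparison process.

Merging process:

Compare 3 vs 10: take 3 from left. Merged: [3]
Compare 5 vs 10: take 5 from left. Merged: [3, 5]
Compare 21 vs 10: take 10 from right. Merged: [3, 5, 10]
Compare 21 vs 14: take 14 from right. Merged: [3, 5, 10, 14]
Compare 21 vs 25: take 21 from left. Merged: [3, 5, 10, 14, 21]
Compare 27 vs 25: take 25 from right. Merged: [3, 5, 10, 14, 21, 25]
Compare 27 vs 27: take 27 from left. Merged: [3, 5, 10, 14, 21, 25, 27]
Compare 40 vs 27: take 27 from right. Merged: [3, 5, 10, 14, 21, 25, 27, 27]
Compare 40 vs 38: take 38 from right. Merged: [3, 5, 10, 14, 21, 25, 27, 27, 38]
Compare 40 vs 40: take 40 from left. Merged: [3, 5, 10, 14, 21, 25, 27, 27, 38, 40]
Append remaining from right: [40]. Merged: [3, 5, 10, 14, 21, 25, 27, 27, 38, 40, 40]

Final merged array: [3, 5, 10, 14, 21, 25, 27, 27, 38, 40, 40]
Total comparisons: 10

The merged array is [3, 5, 10, 14, 21, 25, 27, 27, 38, 40, 40], requiring 10 comparisons. The merge step runs in O(n) time where n is the total number of elements.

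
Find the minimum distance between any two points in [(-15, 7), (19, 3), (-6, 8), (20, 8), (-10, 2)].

Computing all pairwise distances among 5 points:

d((-15, 7), (19, 3)) = 34.2345
d((-15, 7), (-6, 8)) = 9.0554
d((-15, 7), (20, 8)) = 35.0143
d((-15, 7), (-10, 2)) = 7.0711
d((19, 3), (-6, 8)) = 25.4951
d((19, 3), (20, 8)) = 5.099 <-- minimum
d((19, 3), (-10, 2)) = 29.0172
d((-6, 8), (20, 8)) = 26.0
d((-6, 8), (-10, 2)) = 7.2111
d((20, 8), (-10, 2)) = 30.5941

Closest pair: (19, 3) and (20, 8) with distance 5.099

The closest pair is (19, 3) and (20, 8) with Euclidean distance 5.099. For 5 points, brute-force pairwise comparison is shown above. For large n, the divide-and-conquer algorithm (sort by x, recurse on halves, check the dividing strip) achieves O(n log n).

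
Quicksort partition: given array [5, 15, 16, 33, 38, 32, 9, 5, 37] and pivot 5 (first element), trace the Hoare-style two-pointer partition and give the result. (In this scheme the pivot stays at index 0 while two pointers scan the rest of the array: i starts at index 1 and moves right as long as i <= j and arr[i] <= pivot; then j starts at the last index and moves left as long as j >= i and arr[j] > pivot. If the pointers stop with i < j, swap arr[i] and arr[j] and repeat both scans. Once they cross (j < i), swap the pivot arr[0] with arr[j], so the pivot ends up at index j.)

Hoare-style two-pointer partition with pivot = 5:

Initial array: [5, 15, 16, 33, 38, 32, 9, 5, 37]

Pointers start at i = 1, j = 8.
i stops at index 1 (arr[1]=15 > 5), j stops at index 7 (arr[7]=5 <= 5): swap arr[1] and arr[7], array becomes [5, 5, 16, 33, 38, 32, 9, 15, 37]
i ends at 2, j ends at 1: the pointers have crossed (j < i), so scanning stops.

Swap pivot arr[0] with arr[1] to place pivot at position 1: [5, 5, 16, 33, 38, 32, 9, 15, 37]
Pivot position: 1

After partitioning with pivot 5, the array becomes [5, 5, 16, 33, 38, 32, 9, 15, 37]. The pivot is placed at index 1. All elements to the left of the pivot are <= 5, and all elements to the right are > 5.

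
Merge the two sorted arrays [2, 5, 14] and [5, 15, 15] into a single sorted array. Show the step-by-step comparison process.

Merging process:

Compare 2 vs 5: take 2 from left. Merged: [2]
Compare 5 vs 5: take 5 from left. Merged: [2, 5]
Compare 14 vs 5: take 5 from right. Merged: [2, 5, 5]
Compare 14 vs 15: take 14 from left. Merged: [2, 5, 5, 14]
Append remaining from right: [15, 15]. Merged: [2, 5, 5, 14, 15, 15]

Final merged array: [2, 5, 5, 14, 15, 15]
Total comparisons: 4

The merged array is [2, 5, 5, 14, 15, 15], requiring 4 comparisons. The merge step runs in O(n) time where n is the total number of elements.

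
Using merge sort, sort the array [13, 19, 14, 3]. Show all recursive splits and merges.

Merge sort trace:

Split: [13, 19, 14, 3] -> [13, 19] and [14, 3]
  Split: [13, 19] -> [13] and [19]
  Merge: [13] + [19] -> [13, 19]
  Split: [14, 3] -> [14] and [3]
  Merge: [14] + [3] -> [3, 14]
Merge: [13, 19] + [3, 14] -> [3, 13, 14, 19]

Final sorted array: [3, 13, 14, 19]

The merge sort proceeds by recursively splitting the array and merging sorted halves.
After all merges, the sorted array is [3, 13, 14, 19].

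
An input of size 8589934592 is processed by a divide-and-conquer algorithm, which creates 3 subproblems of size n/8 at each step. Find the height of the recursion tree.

For divide and conquer with division factor 8:

Problem sizes at each level:
Level 0: 8589934592
Level 1: 1073741824
Level 2: 134217728
Level 3: 16777216
Level 4: 2097152
Level 5: 262144
Level 6: 32768
Level 7: 4096
Level 8: 512
Level 9: 64
Level 10: 8
Level 11: 1

The root is level 0 and the size-1 base case is level 11 (the tree spans levels 0 through 11, i.e. 12 levels counting the root), so the depth is the number of divisions: log_8(8589934592) = 11

The recursion tree depth is log_8(8589934592) = 11. At each level, the problem size is divided by 8, so it takes 11 divisions to reduce to a base case of size 1. The algorithm makes 3 recursive calls at each level.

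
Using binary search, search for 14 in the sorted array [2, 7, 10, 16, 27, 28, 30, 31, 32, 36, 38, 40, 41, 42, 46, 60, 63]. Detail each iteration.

Binary search for 14 in [2, 7, 10, 16, 27, 28, 30, 31, 32, 36, 38, 40, 41, 42, 46, 60, 63]:

lo=0, hi=16, mid=8, arr[mid]=32 -> 32 > 14, search left half
lo=0, hi=7, mid=3, arr[mid]=16 -> 16 > 14, search left half
lo=0, hi=2, mid=1, arr[mid]=7 -> 7 < 14, search right half
lo=2, hi=2, mid=2, arr[mid]=10 -> 10 < 14, search right half
lo=3 > hi=2, target 14 not found

Binary search determines that 14 is not in the array after 4 comparisons. The search space was exhausted without finding the target.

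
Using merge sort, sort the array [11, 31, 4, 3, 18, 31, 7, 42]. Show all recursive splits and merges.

Merge sort trace:

Split: [11, 31, 4, 3, 18, 31, 7, 42] -> [11, 31, 4, 3] and [18, 31, 7, 42]
  Split: [11, 31, 4, 3] -> [11, 31] and [4, 3]
    Split: [11, 31] -> [11] and [31]
    Merge: [11] + [31] -> [11, 31]
    Split: [4, 3] -> [4] and [3]
    Merge: [4] + [3] -> [3, 4]
  Merge: [11, 31] + [3, 4] -> [3, 4, 11, 31]
  Split: [18, 31, 7, 42] -> [18, 31] and [7, 42]
    Split: [18, 31] -> [18] and [31]
    Merge: [18] + [31] -> [18, 31]
    Split: [7, 42] -> [7] and [42]
    Merge: [7] + [42] -> [7, 42]
  Merge: [18, 31] + [7, 42] -> [7, 18, 31, 42]
Merge: [3, 4, 11, 31] + [7, 18, 31, 42] -> [3, 4, 7, 11, 18, 31, 31, 42]

Final sorted array: [3, 4, 7, 11, 18, 31, 31, 42]

The merge sort proceeds by recursively splitting the array and merging sorted halves.
After all merges, the sorted array is [3, 4, 7, 11, 18, 31, 31, 42].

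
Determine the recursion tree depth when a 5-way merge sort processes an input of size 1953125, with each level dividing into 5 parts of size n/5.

For divide and conquer with division factor 5:

Problem sizes at each level:
Level 0: 1953125
Level 1: 390625
Level 2: 78125
Level 3: 15625
Level 4: 3125
Level 5: 625
Level 6: 125
Level 7: 25
Level 8: 5
Level 9: 1

The root is level 0 and the size-1 base case is level 9 (the tree spans levels 0 through 9, i.e. 10 levels counting the root), so the depth is the number of divisions: log_5(1953125) = 9

The recursion tree depth is log_5(1953125) = 9. At each level, the problem size is divided by 5, so it takes 9 divisions to reduce to a base case of size 1. The algorithm makes 5 recursive calls at each level.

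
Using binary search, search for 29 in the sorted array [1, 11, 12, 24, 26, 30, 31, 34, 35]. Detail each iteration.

Binary search for 29 in [1, 11, 12, 24, 26, 30, 31, 34, 35]:

lo=0, hi=8, mid=4, arr[mid]=26 -> 26 < 29, search right half
lo=5, hi=8, mid=6, arr[mid]=31 -> 31 > 29, search left half
lo=5, hi=5, mid=5, arr[mid]=30 -> 30 > 29, search left half
lo=5 > hi=4, target 29 not found

Binary search determines that 29 is not in the array after 3 comparisons. The search space was exhausted without finding the target.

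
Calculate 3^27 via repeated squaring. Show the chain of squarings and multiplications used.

Computing 3^27 by squaring (build up from 3^1; each line after the first costs one multiplication):

3^1 = 3
3^2 = (3^1)^2 = 3^2 = 9
3^3 = 3 * 3^2 = 3 * 9 = 27
3^6 = (3^3)^2 = 27^2 = 729
3^12 = (3^6)^2 = 729^2 = 531441
3^13 = 3 * 3^12 = 3 * 531441 = 1594323
3^26 = (3^13)^2 = 1594323^2 = 2541865828329
3^27 = 3 * 3^26 = 3 * 2541865828329 = 7625597484987

Result: 7625597484987
Multiplications needed: 7 (7 lines after 3^1)

3^27 = 7625597484987. Using exponentiation by squaring, this requires 7 multiplications. The key idea: if the exponent is even, square the half-power; if odd, multiply by the base once.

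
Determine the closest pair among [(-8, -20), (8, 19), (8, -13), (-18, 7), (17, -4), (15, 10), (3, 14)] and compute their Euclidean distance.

Computing all pairwise distances among 7 points:

d((-8, -20), (8, 19)) = 42.1545
d((-8, -20), (8, -13)) = 17.4642
d((-8, -20), (-18, 7)) = 28.7924
d((-8, -20), (17, -4)) = 29.6816
d((-8, -20), (15, 10)) = 37.8021
d((-8, -20), (3, 14)) = 35.7351
d((8, 19), (8, -13)) = 32.0
d((8, 19), (-18, 7)) = 28.6356
d((8, 19), (17, -4)) = 24.6982
d((8, 19), (15, 10)) = 11.4018
d((8, 19), (3, 14)) = 7.0711 <-- minimum
d((8, -13), (-18, 7)) = 32.8024
d((8, -13), (17, -4)) = 12.7279
d((8, -13), (15, 10)) = 24.0416
d((8, -13), (3, 14)) = 27.4591
d((-18, 7), (17, -4)) = 36.6879
d((-18, 7), (15, 10)) = 33.1361
d((-18, 7), (3, 14)) = 22.1359
d((17, -4), (15, 10)) = 14.1421
d((17, -4), (3, 14)) = 22.8035
d((15, 10), (3, 14)) = 12.6491

Closest pair: (8, 19) and (3, 14) with distance 7.0711

The closest pair is (8, 19) and (3, 14) with Euclidean distance 7.0711. For 7 points, brute-force pairwise comparison is shown above. For large n, the divide-and-conquer algorithm (sort by x, recurse on halves, check the dividing strip) achieves O(n log n).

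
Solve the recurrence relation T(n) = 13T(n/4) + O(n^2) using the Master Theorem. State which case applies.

Master Theorem for T(n) = 13T(n/4) + O(n^2):

a = 13, b = 4, c = 2
log_b(a) = log_4(13) = 1.8502

Case 3: c = 2 > log_4(13) = 1.8502
T(n) = O(n^2) = O(n^2)

For T(n) = 13T(n/4) + O(n^2): log_4(13) = 1.8502. This is Case 3 of the Master Theorem (c > log_b(a), work dominated by root), giving O(n^2).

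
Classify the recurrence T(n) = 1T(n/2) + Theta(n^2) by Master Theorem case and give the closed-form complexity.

Master Theorem for T(n) = 1T(n/2) + O(n^2):

a = 1, b = 2, c = 2
log_b(a) = log_2(1) = 0.0000

Case 3: c = 2 > log_2(1) = 0.0000
T(n) = O(n^2) = O(n^2)

For T(n) = 1T(n/2) + O(n^2): log_2(1) = 0.0000. This is Case 3 of the Master Theorem (c > log_b(a), work dominated by root), giving O(n^2).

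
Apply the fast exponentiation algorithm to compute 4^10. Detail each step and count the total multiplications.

Computing 4^10 by squaring (build up from 4^1; each line after the first costs one multiplication):

4^1 = 4
4^2 = (4^1)^2 = 4^2 = 16
4^4 = (4^2)^2 = 16^2 = 256
4^5 = 4 * 4^4 = 4 * 256 = 1024
4^10 = (4^5)^2 = 1024^2 = 1048576

Result: 1048576
Multiplications needed: 4 (4 lines after 4^1)

4^10 = 1048576. Using exponentiation by squaring, this requires 4 multiplications. The key idea: if the exponent is even, square the half-power; if odd, multiply by the base once.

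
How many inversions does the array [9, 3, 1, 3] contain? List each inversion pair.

Finding inversions in [9, 3, 1, 3]:

(0, 1): arr[0]=9 > arr[1]=3
(0, 2): arr[0]=9 > arr[2]=1
(0, 3): arr[0]=9 > arr[3]=3
(1, 2): arr[1]=3 > arr[2]=1

Total inversions: 4

The array has 4 inversion(s): (0,1), (0,2), (0,3), (1,2). Each pair (i,j) satisfies i < j and arr[i] > arr[j].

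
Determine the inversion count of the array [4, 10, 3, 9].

Finding inversions in [4, 10, 3, 9]:

(0, 2): arr[0]=4 > arr[2]=3
(1, 2): arr[1]=10 > arr[2]=3
(1, 3): arr[1]=10 > arr[3]=9

Total inversions: 3

The array has 3 inversion(s): (0,2), (1,2), (1,3). Each pair (i,j) satisfies i < j and arr[i] > arr[j].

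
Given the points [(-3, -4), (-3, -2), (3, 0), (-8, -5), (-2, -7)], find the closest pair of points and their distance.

Computing all pairwise distances among 5 points:

d((-3, -4), (-3, -2)) = 2.0 <-- minimum
d((-3, -4), (3, 0)) = 7.2111
d((-3, -4), (-8, -5)) = 5.099
d((-3, -4), (-2, -7)) = 3.1623
d((-3, -2), (3, 0)) = 6.3246
d((-3, -2), (-8, -5)) = 5.831
d((-3, -2), (-2, -7)) = 5.099
d((3, 0), (-8, -5)) = 12.083
d((3, 0), (-2, -7)) = 8.6023
d((-8, -5), (-2, -7)) = 6.3246

Closest pair: (-3, -4) and (-3, -2) with distance 2.0

The closest pair is (-3, -4) and (-3, -2) with Euclidean distance 2.0. For 5 points, brute-force pairwise comparison is shown above. For large n, the divide-and-conquer algorithm (sort by x, recurse on halves, check the dividing strip) achieves O(n log n).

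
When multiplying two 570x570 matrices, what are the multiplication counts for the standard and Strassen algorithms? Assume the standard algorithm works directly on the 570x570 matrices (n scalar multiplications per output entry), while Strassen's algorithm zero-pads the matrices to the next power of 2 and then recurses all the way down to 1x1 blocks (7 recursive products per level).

Matrix multiplication for 570x570 matrices:

Strassen's algorithm requires power-of-2 dimensions. Pad 570x570 to 1024x1024 (next power of 2).

Standard algorithm: 570^3 = 185193000 multiplications
Strassen's algorithm: 7^(log2(1024)) = 7^10 = 282475249 multiplications
Difference: 185193000 - 282475249 = -97282249 (Strassen uses MORE here due to padding overhead — for small or just-over-power-of-2 n, padding can outweigh the per-level savings)

Standard: 185193000 multiplications (570^3). Strassen: 282475249 multiplications (7^10, after padding to 1024x1024). Strassen reduces 8 recursive multiplications to 7 at each level.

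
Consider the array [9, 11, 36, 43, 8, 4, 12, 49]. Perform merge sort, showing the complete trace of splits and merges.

Merge sort trace:

Split: [9, 11, 36, 43, 8, 4, 12, 49] -> [9, 11, 36, 43] and [8, 4, 12, 49]
  Split: [9, 11, 36, 43] -> [9, 11] and [36, 43]
    Split: [9, 11] -> [9] and [11]
    Merge: [9] + [11] -> [9, 11]
    Split: [36, 43] -> [36] and [43]
    Merge: [36] + [43] -> [36, 43]
  Merge: [9, 11] + [36, 43] -> [9, 11, 36, 43]
  Split: [8, 4, 12, 49] -> [8, 4] and [12, 49]
    Split: [8, 4] -> [8] and [4]
    Merge: [8] + [4] -> [4, 8]
    Split: [12, 49] -> [12] and [49]
    Merge: [12] + [49] -> [12, 49]
  Merge: [4, 8] + [12, 49] -> [4, 8, 12, 49]
Merge: [9, 11, 36, 43] + [4, 8, 12, 49] -> [4, 8, 9, 11, 12, 36, 43, 49]

Final sorted array: [4, 8, 9, 11, 12, 36, 43, 49]

The merge sort proceeds by recursively splitting the array and merging sorted halves.
After all merges, the sorted array is [4, 8, 9, 11, 12, 36, 43, 49].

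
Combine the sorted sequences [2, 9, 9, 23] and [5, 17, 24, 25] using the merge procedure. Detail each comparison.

Merging process:

Compare 2 vs 5: take 2 from left. Merged: [2]
Compare 9 vs 5: take 5 from right. Merged: [2, 5]
Compare 9 vs 17: take 9 from left. Merged: [2, 5, 9]
Compare 9 vs 17: take 9 from left. Merged: [2, 5, 9, 9]
Compare 23 vs 17: take 17 from right. Merged: [2, 5, 9, 9, 17]
Compare 23 vs 24: take 23 from left. Merged: [2, 5, 9, 9, 17, 23]
Append remaining from right: [24, 25]. Merged: [2, 5, 9, 9, 17, 23, 24, 25]

Final merged array: [2, 5, 9, 9, 17, 23, 24, 25]
Total comparisons: 6

The merged array is [2, 5, 9, 9, 17, 23, 24, 25], requiring 6 comparisons. The merge step runs in O(n) time where n is the total number of elements.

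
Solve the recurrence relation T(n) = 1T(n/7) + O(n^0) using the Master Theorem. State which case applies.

Master Theorem for T(n) = 1T(n/7) + O(n^0):

a = 1, b = 7, c = 0
log_b(a) = log_7(1) = 0.0000

Case 2: c = 0 = log_7(1) = 0.0000
T(n) = O(n^0 log n) = O(log n)

For T(n) = 1T(n/7) + O(n^0): log_7(1) = 0.0000. This is Case 2 of the Master Theorem (c = log_b(a), equal work at all levels), giving O(log n).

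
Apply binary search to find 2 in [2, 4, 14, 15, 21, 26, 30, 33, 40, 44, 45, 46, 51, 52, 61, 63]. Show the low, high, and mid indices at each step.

Binary search for 2 in [2, 4, 14, 15, 21, 26, 30, 33, 40, 44, 45, 46, 51, 52, 61, 63]:

lo=0, hi=15, mid=7, arr[mid]=33 -> 33 > 2, search left half
lo=0, hi=6, mid=3, arr[mid]=15 -> 15 > 2, search left half
lo=0, hi=2, mid=1, arr[mid]=4 -> 4 > 2, search left half
lo=0, hi=0, mid=0, arr[mid]=2 -> Found target at index 0!

Binary search finds 2 at index 0 after 4 comparisons. The search repeatedly halves the search space by comparing with the middle element.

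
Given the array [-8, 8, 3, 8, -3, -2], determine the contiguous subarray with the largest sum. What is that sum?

Using Kadane's algorithm on [-8, 8, 3, 8, -3, -2]:

Scanning through the array:
Position 1 (value 8): max_ending_here = 8, max_so_far = 8
Position 2 (value 3): max_ending_here = 11, max_so_far = 11
Position 3 (value 8): max_ending_here = 19, max_so_far = 19
Position 4 (value -3): max_ending_here = 16, max_so_far = 19
Position 5 (value -2): max_ending_here = 14, max_so_far = 19

Maximum subarray: [8, 3, 8]
Maximum sum: 19

The maximum subarray is [8, 3, 8] with sum 19. This subarray runs from index 1 to index 3.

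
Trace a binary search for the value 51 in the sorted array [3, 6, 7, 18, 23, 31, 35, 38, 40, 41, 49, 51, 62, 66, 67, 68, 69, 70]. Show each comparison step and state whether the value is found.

Binary search for 51 in [3, 6, 7, 18, 23, 31, 35, 38, 40, 41, 49, 51, 62, 66, 67, 68, 69, 70]:

lo=0, hi=17, mid=8, arr[mid]=40 -> 40 < 51, search right half
lo=9, hi=17, mid=13, arr[mid]=66 -> 66 > 51, search left half
lo=9, hi=12, mid=10, arr[mid]=49 -> 49 < 51, search right half
lo=11, hi=12, mid=11, arr[mid]=51 -> Found target at index 11!

Binary search finds 51 at index 11 after 4 comparisons. The search repeatedly halves the search space by comparing with the middle element.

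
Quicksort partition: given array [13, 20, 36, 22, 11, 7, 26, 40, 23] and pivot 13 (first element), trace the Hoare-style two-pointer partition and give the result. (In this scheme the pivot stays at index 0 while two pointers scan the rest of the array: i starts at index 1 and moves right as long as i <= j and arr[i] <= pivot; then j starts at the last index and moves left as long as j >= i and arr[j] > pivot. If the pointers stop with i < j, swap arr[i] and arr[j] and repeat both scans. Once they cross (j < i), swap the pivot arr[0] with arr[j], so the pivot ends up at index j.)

Hoare-style two-pointer partition with pivot = 13:

Initial array: [13, 20, 36, 22, 11, 7, 26, 40, 23]

Pointers start at i = 1, j = 8.
i stops at index 1 (arr[1]=20 > 13), j stops at index 5 (arr[5]=7 <= 13): swap arr[1] and arr[5], array becomes [13, 7, 36, 22, 11, 20, 26, 40, 23]
i stops at index 2 (arr[2]=36 > 13), j stops at index 4 (arr[4]=11 <= 13): swap arr[2] and arr[4], array becomes [13, 7, 11, 22, 36, 20, 26, 40, 23]
i ends at 3, j ends at 2: the pointers have crossed (j < i), so scanning stops.

Swap pivot arr[0] with arr[2] to place pivot at position 2: [11, 7, 13, 22, 36, 20, 26, 40, 23]
Pivot position: 2

After partitioning with pivot 13, the array becomes [11, 7, 13, 22, 36, 20, 26, 40, 23]. The pivot is placed at index 2. All elements to the left of the pivot are <= 13, and all elements to the right are > 13.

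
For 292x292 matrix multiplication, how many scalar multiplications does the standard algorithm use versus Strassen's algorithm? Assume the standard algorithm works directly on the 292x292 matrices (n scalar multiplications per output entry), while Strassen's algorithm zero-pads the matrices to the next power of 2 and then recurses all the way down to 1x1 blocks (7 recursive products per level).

Matrix multiplication for 292x292 matrices:

Strassen's algorithm requires power-of-2 dimensions. Pad 292x292 to 512x512 (next power of 2).

Standard algorithm: 292^3 = 24897088 multiplications
Strassen's algorithm: 7^(log2(512)) = 7^9 = 40353607 multiplications
Difference: 24897088 - 40353607 = -15456519 (Strassen uses MORE here due to padding overhead — for small or just-over-power-of-2 n, padding can outweigh the per-level savings)

Standard: 24897088 multiplications (292^3). Strassen: 40353607 multiplications (7^9, after padding to 512x512). Strassen reduces 8 recursive multiplications to 7 at each level.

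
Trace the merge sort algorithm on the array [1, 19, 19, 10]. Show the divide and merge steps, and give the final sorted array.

Merge sort trace:

Split: [1, 19, 19, 10] -> [1, 19] and [19, 10]
  Split: [1, 19] -> [1] and [19]
  Merge: [1] + [19] -> [1, 19]
  Split: [19, 10] -> [19] and [10]
  Merge: [19] + [10] -> [10, 19]
Merge: [1, 19] + [10, 19] -> [1, 10, 19, 19]

Final sorted array: [1, 10, 19, 19]

The merge sort proceeds by recursively splitting the array and merging sorted halves.
After all merges, the sorted array is [1, 10, 19, 19].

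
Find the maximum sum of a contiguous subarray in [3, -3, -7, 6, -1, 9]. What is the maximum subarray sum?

Using Kadane's algorithm on [3, -3, -7, 6, -1, 9]:

Scanning through the array:
Position 1 (value -3): max_ending_here = 0, max_so_far = 3
Position 2 (value -7): max_ending_here = -7, max_so_far = 3
Position 3 (value 6): max_ending_here = 6, max_so_far = 6
Position 4 (value -1): max_ending_here = 5, max_so_far = 6
Position 5 (value 9): max_ending_here = 14, max_so_far = 14

Maximum subarray: [6, -1, 9]
Maximum sum: 14

The maximum subarray is [6, -1, 9] with sum 14. This subarray runs from index 3 to index 5.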